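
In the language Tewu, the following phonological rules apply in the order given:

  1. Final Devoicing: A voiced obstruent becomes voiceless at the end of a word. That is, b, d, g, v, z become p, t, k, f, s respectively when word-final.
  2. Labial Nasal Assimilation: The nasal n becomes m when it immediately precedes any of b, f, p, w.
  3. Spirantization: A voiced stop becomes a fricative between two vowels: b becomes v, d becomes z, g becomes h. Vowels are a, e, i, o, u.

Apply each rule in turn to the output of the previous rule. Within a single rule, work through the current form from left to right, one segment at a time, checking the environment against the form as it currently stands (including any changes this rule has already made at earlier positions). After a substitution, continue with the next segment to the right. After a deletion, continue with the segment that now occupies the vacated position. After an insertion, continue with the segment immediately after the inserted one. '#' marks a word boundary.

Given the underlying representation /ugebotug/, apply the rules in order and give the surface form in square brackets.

1 Final Devoicing: [ugebotug] → [ugebotuk]
2 Labial Nasal Assimilation: no change — [ugebotuk]
3 Spirantization: [ugebotuk] → [uhevotuk]

[uhevotuk]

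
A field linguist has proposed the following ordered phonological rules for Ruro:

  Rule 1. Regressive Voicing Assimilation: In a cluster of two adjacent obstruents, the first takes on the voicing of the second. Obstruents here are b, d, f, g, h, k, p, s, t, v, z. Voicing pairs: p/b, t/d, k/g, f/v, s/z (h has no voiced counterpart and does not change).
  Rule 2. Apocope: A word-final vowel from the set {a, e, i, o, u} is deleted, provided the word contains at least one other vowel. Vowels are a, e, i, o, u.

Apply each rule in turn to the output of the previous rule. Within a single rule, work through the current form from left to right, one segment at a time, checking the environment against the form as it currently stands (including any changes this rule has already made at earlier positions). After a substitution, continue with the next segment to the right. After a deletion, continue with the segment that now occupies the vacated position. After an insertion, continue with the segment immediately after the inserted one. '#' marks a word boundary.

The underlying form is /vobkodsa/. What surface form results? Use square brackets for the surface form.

Rule 1 Regressive Voicing Assimilation: [vobkodsa] → [vopkotsa]
Rule 2 Apocope: [vopkotsa] → [vopkots]

[vopkots]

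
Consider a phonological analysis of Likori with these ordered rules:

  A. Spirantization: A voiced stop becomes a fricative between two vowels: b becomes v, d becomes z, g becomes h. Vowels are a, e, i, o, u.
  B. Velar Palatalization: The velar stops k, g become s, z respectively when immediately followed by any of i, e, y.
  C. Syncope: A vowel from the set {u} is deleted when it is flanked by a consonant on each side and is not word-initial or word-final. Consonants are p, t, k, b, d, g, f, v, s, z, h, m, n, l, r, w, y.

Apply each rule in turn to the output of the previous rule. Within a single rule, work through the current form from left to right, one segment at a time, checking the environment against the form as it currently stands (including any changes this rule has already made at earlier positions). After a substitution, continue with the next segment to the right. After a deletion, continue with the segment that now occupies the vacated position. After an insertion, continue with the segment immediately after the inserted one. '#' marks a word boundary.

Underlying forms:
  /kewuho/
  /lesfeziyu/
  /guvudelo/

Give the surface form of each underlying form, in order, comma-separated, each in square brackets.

[sewho], [lesfeziyu], [gvzelo]

/kewuho/:
  A Spirantization: no change — [kewuho]
  B Velar Palatalization: [kewuho] → [sewuho]
  C Syncope: [sewuho] → [sewho]
/lesfeziyu/:
  A Spirantization: no change — [lesfeziyu]
  B Velar Palatalization: no change — [lesfeziyu]
  C Syncope: no change — [lesfeziyu]
/guvudelo/:
  A Spirantization: [guvudelo] → [guvuzelo]
  B Velar Palatalization: no change — [guvuzelo]
  C Syncope: [guvuzelo] → [gvzelo]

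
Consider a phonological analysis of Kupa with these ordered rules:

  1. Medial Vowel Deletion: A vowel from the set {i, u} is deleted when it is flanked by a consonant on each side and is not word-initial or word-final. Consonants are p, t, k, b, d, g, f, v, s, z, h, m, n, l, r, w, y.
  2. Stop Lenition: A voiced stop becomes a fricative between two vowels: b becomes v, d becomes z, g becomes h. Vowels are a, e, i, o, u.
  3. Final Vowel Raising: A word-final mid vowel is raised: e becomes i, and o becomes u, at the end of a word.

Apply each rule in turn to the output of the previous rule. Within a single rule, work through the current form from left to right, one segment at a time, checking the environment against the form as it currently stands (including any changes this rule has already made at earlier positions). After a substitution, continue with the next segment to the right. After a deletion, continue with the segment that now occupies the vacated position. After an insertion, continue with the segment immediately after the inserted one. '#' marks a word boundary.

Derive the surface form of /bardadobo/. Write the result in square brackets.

[bardazovu]

1 Medial Vowel Deletion: no change — [bardadobo]
2 Stop Lenition: [bardadobo] → [bardazovo]
3 Final Vowel Raising: [bardazovo] → [bardazovu]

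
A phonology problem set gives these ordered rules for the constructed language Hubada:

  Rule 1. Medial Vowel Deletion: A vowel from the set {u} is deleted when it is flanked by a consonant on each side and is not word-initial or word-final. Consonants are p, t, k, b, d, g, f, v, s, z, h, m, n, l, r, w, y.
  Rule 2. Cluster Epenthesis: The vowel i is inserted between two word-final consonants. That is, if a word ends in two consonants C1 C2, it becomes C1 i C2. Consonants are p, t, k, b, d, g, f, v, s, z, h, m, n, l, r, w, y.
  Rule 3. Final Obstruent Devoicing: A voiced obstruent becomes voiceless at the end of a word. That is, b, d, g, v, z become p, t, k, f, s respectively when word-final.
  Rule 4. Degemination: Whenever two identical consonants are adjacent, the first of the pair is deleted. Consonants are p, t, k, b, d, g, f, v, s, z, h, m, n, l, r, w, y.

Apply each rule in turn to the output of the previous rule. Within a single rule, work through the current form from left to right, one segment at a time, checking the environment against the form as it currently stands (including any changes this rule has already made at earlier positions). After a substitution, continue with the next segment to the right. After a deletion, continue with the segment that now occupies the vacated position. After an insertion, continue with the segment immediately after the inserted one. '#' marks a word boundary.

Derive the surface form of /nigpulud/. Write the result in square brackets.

[nigplit]

Rule 1 Medial Vowel Deletion: [nigpulud] → [nigpld]
Rule 2 Cluster Epenthesis: [nigpld] → [nigplid]
Rule 3 Final Obstruent Devoicing: [nigplid] → [nigplit]
Rule 4 Degemination: no change — [nigplit]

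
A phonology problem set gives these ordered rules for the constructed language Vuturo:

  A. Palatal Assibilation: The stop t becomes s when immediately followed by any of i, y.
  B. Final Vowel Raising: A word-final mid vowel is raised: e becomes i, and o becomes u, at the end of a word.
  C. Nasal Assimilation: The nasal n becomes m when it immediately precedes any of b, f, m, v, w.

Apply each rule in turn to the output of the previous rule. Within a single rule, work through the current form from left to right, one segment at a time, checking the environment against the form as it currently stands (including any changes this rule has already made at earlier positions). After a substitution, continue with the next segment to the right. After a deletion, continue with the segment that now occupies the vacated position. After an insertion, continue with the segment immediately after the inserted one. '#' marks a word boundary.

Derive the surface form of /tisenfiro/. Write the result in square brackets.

A Palatal Assibilation: [tisenfiro] → [sisenfiro]
B Final Vowel Raising: [sisenfiro] → [sisenfiru]
C Nasal Assimilation: [sisenfiru] → [sisemfiru]

[sisemfiru]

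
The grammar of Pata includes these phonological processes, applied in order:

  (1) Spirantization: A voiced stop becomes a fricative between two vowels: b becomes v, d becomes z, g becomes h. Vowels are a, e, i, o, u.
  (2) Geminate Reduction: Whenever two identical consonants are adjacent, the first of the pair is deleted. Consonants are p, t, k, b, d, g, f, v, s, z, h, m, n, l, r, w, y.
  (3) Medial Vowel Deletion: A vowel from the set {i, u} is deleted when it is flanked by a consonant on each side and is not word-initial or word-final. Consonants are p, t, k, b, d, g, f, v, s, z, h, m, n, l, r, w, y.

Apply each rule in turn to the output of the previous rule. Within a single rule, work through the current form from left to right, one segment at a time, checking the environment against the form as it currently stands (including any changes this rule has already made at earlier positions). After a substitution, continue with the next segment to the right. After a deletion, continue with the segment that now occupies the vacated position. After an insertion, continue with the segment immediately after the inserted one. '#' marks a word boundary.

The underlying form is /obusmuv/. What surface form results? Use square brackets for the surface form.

[ovsmv]

(1) Spirantization: [obusmuv] → [ovusmuv]
(2) Geminate Reduction: no change — [ovusmuv]
(3) Medial Vowel Deletion: [ovusmuv] → [ovsmv]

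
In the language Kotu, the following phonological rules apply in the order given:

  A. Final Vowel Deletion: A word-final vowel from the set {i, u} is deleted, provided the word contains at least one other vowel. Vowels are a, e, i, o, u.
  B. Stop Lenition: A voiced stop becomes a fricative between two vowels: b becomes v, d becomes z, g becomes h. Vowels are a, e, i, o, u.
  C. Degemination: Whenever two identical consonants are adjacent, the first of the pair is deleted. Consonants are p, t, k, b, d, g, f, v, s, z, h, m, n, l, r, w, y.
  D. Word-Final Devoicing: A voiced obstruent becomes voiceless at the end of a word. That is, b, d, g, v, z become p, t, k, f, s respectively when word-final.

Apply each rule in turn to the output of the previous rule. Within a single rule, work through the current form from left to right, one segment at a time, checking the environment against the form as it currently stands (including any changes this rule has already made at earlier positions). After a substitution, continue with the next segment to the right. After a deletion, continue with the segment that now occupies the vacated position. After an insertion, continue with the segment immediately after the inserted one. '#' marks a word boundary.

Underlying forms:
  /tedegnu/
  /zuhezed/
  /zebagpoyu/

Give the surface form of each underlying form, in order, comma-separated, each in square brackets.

[tezegn], [zuhezet], [zevagpoy]

/tedegnu/:
  A Final Vowel Deletion: [tedegnu] → [tedegn]
  B Stop Lenition: [tedegn] → [tezegn]
  C Degemination: no change — [tezegn]
  D Word-Final Devoicing: no change — [tezegn]
/zuhezed/:
  A Final Vowel Deletion: no change — [zuhezed]
  B Stop Lenition: no change — [zuhezed]
  C Degemination: no change — [zuhezed]
  D Word-Final Devoicing: [zuhezed] → [zuhezet]
/zebagpoyu/:
  A Final Vowel Deletion: [zebagpoyu] → [zebagpoy]
  B Stop Lenition: [zebagpoy] → [zevagpoy]
  C Degemination: no change — [zevagpoy]
  D Word-Final Devoicing: no change — [zevagpoy]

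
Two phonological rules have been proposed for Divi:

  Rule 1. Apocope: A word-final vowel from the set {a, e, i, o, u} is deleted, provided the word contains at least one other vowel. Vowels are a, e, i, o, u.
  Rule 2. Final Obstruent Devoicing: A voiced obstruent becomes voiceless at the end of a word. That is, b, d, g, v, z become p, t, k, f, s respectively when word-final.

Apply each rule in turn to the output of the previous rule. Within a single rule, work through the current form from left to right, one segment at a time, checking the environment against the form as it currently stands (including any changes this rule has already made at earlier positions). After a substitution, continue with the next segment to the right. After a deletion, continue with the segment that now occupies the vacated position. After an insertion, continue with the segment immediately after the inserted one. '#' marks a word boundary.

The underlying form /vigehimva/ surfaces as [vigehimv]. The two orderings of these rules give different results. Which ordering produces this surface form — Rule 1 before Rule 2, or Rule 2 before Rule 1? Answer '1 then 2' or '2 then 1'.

Order 1 then 2:
  1 Apocope: [vigehimva] → [vigehimv]
  2 Final Obstruent Devoicing: [vigehimv] → [vigehimf]
  result: [vigehimf]
Order 2 then 1:
  2 Final Obstruent Devoicing: no change — [vigehimva]
  1 Apocope: [vigehimva] → [vigehimv]
  result: [vigehimv]

2 then 1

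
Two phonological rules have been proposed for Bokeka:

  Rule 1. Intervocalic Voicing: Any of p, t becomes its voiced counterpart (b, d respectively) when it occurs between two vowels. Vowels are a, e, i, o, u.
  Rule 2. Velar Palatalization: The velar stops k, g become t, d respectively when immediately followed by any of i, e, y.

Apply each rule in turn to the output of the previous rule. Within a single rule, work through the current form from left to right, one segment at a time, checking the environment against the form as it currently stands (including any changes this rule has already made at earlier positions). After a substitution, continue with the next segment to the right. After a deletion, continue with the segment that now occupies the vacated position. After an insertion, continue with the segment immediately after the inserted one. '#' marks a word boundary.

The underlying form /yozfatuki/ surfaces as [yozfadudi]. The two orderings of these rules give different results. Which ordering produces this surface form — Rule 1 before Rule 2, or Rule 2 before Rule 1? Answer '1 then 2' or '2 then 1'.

2 then 1

Order 1 then 2:
  1 Intervocalic Voicing: [yozfatuki] → [yozfaduki]
  2 Velar Palatalization: [yozfaduki] → [yozfaduti]
  result: [yozfaduti]
Order 2 then 1:
  2 Velar Palatalization: [yozfatuki] → [yozfatuti]
  1 Intervocalic Voicing: [yozfatuti] → [yozfadudi]
  result: [yozfadudi]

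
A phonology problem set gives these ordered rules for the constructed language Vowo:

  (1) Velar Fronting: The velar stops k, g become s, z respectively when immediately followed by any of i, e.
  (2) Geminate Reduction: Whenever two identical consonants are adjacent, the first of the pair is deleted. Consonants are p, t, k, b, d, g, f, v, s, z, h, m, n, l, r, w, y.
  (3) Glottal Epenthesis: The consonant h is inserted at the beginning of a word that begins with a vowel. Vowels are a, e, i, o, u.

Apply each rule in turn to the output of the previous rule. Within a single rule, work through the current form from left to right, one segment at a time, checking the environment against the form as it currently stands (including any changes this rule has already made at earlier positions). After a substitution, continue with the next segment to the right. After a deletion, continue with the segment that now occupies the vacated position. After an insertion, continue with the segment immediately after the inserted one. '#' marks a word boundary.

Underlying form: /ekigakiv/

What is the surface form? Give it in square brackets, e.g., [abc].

(1) Velar Fronting: [ekigakiv] → [esigasiv]
(2) Geminate Reduction: no change — [esigasiv]
(3) Glottal Epenthesis: [esigasiv] → [hesigasiv]

[hesigasiv]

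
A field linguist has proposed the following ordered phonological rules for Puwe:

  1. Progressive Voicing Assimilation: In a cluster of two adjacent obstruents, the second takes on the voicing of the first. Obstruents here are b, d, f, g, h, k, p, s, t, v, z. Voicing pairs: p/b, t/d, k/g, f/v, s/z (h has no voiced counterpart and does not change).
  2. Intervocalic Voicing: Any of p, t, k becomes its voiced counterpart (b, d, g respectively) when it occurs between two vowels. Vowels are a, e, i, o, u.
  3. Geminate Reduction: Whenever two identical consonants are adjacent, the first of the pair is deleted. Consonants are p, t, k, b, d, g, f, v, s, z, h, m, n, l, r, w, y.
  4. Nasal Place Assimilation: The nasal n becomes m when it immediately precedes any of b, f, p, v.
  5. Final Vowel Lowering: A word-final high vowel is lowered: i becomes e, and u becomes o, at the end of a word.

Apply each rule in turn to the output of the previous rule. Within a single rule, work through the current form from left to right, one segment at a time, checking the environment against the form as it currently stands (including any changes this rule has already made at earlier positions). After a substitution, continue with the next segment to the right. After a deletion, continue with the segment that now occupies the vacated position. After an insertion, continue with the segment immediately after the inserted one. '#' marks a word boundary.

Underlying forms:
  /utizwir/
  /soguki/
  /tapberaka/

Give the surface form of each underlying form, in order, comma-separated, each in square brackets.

/utizwir/:
  1 Progressive Voicing Assimilation: no change — [utizwir]
  2 Intervocalic Voicing: [utizwir] → [udizwir]
  3 Geminate Reduction: no change — [udizwir]
  4 Nasal Place Assimilation: no change — [udizwir]
  5 Final Vowel Lowering: no change — [udizwir]
/soguki/:
  1 Progressive Voicing Assimilation: no change — [soguki]
  2 Intervocalic Voicing: [soguki] → [sogugi]
  3 Geminate Reduction: no change — [sogugi]
  4 Nasal Place Assimilation: no change — [sogugi]
  5 Final Vowel Lowering: [sogugi] → [soguge]
/tapberaka/:
  1 Progressive Voicing Assimilation: [tapberaka] → [tapperaka]
  2 Intervocalic Voicing: [tapperaka] → [tapperaga]
  3 Geminate Reduction: [tapperaga] → [taperaga]
  4 Nasal Place Assimilation: no change — [taperaga]
  5 Final Vowel Lowering: no change — [taperaga]

[udizwir], [soguge], [taperaga]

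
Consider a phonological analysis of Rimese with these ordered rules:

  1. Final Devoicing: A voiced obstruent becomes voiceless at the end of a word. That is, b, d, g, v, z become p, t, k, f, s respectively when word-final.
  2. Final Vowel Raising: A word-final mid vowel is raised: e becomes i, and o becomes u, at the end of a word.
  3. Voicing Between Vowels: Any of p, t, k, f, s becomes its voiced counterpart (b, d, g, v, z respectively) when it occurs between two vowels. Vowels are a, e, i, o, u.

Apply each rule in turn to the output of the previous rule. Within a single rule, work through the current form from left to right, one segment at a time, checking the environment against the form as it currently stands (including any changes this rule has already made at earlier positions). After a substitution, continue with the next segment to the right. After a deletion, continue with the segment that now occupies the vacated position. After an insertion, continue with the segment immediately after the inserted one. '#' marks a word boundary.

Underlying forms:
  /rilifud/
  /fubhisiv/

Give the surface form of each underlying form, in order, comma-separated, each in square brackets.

[rilivut], [fubhizif]

/rilifud/:
  1 Final Devoicing: [rilifud] → [rilifut]
  2 Final Vowel Raising: no change — [rilifut]
  3 Voicing Between Vowels: [rilifut] → [rilivut]
/fubhisiv/:
  1 Final Devoicing: [fubhisiv] → [fubhisif]
  2 Final Vowel Raising: no change — [fubhisif]
  3 Voicing Between Vowels: [fubhisif] → [fubhizif]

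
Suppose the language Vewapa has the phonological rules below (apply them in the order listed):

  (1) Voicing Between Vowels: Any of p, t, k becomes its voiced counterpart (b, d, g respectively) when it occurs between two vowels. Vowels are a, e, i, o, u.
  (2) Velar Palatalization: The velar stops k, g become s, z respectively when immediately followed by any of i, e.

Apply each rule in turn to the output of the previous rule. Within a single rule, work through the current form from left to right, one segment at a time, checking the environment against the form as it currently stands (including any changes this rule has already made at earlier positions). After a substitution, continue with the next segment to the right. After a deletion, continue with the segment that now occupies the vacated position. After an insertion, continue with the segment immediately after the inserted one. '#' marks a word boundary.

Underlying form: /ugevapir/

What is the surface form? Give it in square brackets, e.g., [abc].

[uzevabir]

(1) Voicing Between Vowels: [ugevapir] → [ugevabir]
(2) Velar Palatalization: [ugevabir] → [uzevabir]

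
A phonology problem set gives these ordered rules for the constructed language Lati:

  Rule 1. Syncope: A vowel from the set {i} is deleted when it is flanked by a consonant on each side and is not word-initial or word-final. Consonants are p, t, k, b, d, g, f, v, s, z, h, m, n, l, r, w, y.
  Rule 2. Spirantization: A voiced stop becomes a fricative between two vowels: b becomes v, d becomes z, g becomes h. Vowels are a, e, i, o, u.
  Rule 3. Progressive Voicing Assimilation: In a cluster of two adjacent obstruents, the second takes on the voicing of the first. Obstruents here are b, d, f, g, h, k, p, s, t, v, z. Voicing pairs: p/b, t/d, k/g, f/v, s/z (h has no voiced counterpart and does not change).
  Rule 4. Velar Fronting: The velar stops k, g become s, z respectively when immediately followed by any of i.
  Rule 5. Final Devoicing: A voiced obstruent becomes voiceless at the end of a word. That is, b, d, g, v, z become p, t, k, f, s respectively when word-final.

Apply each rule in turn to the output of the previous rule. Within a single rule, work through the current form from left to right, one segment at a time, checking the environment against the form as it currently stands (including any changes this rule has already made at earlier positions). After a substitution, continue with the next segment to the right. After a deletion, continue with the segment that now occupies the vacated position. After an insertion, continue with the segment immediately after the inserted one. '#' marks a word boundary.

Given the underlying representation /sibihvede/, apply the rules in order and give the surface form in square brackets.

Rule 1 Syncope: [sibihvede] → [sbhvede]
Rule 2 Spirantization: [sbhvede] → [sbhveze]
Rule 3 Progressive Voicing Assimilation: [sbhveze] → [sphfeze]
Rule 4 Velar Fronting: no change — [sphfeze]
Rule 5 Final Devoicing: no change — [sphfeze]

[sphfeze]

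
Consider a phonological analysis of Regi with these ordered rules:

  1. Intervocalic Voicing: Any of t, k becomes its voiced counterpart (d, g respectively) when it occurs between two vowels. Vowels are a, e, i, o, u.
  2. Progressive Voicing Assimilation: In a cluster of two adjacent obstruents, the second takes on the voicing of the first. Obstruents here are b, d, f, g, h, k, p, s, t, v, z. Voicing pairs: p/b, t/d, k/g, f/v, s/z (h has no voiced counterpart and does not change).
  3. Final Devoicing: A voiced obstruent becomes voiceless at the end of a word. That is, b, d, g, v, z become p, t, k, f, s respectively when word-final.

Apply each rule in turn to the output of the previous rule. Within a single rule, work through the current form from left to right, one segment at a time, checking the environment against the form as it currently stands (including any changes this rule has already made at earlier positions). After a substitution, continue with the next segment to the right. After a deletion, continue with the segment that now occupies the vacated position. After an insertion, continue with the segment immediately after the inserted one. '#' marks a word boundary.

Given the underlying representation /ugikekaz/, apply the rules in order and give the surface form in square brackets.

[ugigegas]

1 Intervocalic Voicing: [ugikekaz] → [ugigegaz]
2 Progressive Voicing Assimilation: no change — [ugigegaz]
3 Final Devoicing: [ugigegaz] → [ugigegas]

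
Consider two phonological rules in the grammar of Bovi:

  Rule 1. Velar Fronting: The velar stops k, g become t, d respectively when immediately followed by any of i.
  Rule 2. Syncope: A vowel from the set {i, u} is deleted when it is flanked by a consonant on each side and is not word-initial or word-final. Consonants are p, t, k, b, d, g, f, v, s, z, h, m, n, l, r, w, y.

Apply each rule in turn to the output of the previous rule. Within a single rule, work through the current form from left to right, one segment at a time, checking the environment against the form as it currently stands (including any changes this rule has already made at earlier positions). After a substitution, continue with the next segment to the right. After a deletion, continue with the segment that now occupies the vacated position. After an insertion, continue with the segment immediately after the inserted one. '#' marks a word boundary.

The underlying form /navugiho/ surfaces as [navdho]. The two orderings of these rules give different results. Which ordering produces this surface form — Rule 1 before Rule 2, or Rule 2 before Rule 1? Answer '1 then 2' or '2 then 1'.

1 then 2

Order 1 then 2:
  1 Velar Fronting: [navugiho] → [navudiho]
  2 Syncope: [navudiho] → [navdho]
  result: [navdho]
Order 2 then 1:
  2 Syncope: [navugiho] → [navgho]
  1 Velar Fronting: no change — [navgho]
  result: [navgho]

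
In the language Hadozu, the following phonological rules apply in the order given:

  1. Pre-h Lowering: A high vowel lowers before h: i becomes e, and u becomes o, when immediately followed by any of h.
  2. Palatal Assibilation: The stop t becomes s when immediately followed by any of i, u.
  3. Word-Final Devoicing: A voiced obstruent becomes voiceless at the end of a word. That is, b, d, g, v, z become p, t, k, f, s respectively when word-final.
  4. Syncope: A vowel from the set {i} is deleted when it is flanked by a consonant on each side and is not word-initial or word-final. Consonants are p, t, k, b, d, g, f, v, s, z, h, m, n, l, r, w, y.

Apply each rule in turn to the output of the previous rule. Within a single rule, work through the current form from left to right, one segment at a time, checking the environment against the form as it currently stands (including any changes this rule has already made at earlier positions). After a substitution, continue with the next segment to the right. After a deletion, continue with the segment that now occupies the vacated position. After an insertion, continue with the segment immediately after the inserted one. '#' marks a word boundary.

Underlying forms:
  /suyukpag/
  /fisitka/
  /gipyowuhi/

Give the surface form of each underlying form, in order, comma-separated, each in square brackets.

/suyukpag/:
  1 Pre-h Lowering: no change — [suyukpag]
  2 Palatal Assibilation: no change — [suyukpag]
  3 Word-Final Devoicing: [suyukpag] → [suyukpak]
  4 Syncope: no change — [suyukpak]
/fisitka/:
  1 Pre-h Lowering: no change — [fisitka]
  2 Palatal Assibilation: no change — [fisitka]
  3 Word-Final Devoicing: no change — [fisitka]
  4 Syncope: [fisitka] → [fstka]
/gipyowuhi/:
  1 Pre-h Lowering: [gipyowuhi] → [gipyowohi]
  2 Palatal Assibilation: no change — [gipyowohi]
  3 Word-Final Devoicing: no change — [gipyowohi]
  4 Syncope: [gipyowohi] → [gpyowohi]

[suyukpak], [fstka], [gpyowohi]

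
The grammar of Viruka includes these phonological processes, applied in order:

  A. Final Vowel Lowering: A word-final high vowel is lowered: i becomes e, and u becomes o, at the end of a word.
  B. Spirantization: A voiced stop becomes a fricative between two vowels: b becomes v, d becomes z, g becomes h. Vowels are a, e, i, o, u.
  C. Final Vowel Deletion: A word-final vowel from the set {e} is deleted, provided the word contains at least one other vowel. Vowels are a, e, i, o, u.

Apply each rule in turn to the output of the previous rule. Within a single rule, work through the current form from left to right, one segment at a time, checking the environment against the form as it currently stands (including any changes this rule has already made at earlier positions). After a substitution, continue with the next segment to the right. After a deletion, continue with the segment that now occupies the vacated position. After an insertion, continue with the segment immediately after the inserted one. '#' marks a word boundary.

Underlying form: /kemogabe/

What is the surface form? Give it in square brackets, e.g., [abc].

[kemohav]

A Final Vowel Lowering: no change — [kemogabe]
B Spirantization: [kemogabe] → [kemohave]
C Final Vowel Deletion: [kemohave] → [kemohav]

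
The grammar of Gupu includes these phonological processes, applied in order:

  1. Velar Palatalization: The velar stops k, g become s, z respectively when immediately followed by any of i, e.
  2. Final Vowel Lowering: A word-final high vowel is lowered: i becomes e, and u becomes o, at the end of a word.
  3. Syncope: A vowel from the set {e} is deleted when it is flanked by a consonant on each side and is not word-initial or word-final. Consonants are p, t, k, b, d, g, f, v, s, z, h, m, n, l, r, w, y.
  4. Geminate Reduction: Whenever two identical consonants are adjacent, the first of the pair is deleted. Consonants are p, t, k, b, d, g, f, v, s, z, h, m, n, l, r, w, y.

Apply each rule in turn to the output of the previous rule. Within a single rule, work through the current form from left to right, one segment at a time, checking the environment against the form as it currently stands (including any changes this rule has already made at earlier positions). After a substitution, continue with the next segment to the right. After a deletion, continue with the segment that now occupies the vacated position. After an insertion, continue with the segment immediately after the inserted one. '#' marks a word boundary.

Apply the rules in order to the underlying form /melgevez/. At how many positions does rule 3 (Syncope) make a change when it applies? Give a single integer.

1 Velar Palatalization: [melgevez] → [melzevez]
2 Final Vowel Lowering: no change — [melzevez]
3 Syncope: [melzevez] → [mlzvz]
4 Geminate Reduction: no change — [mlzvz]
Rule 3 changed 3 position(s).

3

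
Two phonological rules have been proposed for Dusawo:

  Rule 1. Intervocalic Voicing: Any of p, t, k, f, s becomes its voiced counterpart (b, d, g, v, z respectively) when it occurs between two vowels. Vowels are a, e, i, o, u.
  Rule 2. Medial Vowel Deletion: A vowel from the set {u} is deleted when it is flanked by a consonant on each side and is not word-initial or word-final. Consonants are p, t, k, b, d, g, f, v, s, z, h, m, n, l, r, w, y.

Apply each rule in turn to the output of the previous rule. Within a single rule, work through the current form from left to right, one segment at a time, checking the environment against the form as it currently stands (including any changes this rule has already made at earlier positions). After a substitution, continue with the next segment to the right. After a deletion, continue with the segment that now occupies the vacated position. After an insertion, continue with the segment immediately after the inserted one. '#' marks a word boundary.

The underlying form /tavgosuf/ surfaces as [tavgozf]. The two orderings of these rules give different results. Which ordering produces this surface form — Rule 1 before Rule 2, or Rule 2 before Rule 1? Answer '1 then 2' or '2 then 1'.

1 then 2

Order 1 then 2:
  1 Intervocalic Voicing: [tavgosuf] → [tavgozuf]
  2 Medial Vowel Deletion: [tavgozuf] → [tavgozf]
  result: [tavgozf]
Order 2 then 1:
  2 Medial Vowel Deletion: [tavgosuf] → [tavgosf]
  1 Intervocalic Voicing: no change — [tavgosf]
  result: [tavgosf]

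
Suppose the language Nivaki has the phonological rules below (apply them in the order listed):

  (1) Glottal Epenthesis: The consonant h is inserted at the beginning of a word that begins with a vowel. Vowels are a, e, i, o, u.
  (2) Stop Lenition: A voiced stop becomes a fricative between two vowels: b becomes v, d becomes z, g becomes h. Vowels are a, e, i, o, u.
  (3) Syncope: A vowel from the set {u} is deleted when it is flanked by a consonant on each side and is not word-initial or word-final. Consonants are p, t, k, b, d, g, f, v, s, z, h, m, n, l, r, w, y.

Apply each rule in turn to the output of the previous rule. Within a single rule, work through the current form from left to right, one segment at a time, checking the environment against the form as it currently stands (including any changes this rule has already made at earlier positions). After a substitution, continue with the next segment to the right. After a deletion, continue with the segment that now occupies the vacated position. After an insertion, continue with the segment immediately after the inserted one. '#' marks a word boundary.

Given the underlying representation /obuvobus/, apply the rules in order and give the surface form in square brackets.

[hovvovs]

(1) Glottal Epenthesis: [obuvobus] → [hobuvobus]
(2) Stop Lenition: [hobuvobus] → [hovuvovus]
(3) Syncope: [hovuvovus] → [hovvovs]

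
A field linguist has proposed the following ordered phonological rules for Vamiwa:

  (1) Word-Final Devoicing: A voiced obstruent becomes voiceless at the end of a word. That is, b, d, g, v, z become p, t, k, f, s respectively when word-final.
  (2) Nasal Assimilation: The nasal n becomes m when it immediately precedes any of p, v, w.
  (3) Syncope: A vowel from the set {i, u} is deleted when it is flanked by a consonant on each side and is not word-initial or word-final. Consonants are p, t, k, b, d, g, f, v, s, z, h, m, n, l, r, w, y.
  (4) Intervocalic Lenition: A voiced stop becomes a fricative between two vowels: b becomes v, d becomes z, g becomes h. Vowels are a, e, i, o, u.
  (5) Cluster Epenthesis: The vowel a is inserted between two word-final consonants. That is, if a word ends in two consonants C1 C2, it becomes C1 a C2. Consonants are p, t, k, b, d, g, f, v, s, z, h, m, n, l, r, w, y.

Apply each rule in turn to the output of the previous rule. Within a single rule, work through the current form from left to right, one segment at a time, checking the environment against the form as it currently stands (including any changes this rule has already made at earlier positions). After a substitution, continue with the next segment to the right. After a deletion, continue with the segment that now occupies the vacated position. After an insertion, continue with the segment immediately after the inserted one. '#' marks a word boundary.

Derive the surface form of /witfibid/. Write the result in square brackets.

(1) Word-Final Devoicing: [witfibid] → [witfibit]
(2) Nasal Assimilation: no change — [witfibit]
(3) Syncope: [witfibit] → [wtfbt]
(4) Intervocalic Lenition: no change — [wtfbt]
(5) Cluster Epenthesis: [wtfbt] → [wtfbat]

[wtfbat]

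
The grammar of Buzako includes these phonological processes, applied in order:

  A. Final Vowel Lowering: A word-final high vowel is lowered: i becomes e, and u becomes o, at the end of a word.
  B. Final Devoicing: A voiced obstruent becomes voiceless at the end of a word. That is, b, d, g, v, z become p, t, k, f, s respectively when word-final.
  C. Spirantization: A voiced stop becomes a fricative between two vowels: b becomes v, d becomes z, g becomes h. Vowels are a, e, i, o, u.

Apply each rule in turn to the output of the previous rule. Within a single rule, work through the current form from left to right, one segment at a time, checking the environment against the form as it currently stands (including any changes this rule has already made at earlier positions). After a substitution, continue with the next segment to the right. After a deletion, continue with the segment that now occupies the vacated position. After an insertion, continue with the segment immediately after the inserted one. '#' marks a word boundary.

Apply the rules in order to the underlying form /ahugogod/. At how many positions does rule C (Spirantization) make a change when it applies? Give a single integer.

2

A Final Vowel Lowering: no change — [ahugogod]
B Final Devoicing: [ahugogod] → [ahugogot]
C Spirantization: [ahugogot] → [ahuhohot]
Rule C changed 2 position(s).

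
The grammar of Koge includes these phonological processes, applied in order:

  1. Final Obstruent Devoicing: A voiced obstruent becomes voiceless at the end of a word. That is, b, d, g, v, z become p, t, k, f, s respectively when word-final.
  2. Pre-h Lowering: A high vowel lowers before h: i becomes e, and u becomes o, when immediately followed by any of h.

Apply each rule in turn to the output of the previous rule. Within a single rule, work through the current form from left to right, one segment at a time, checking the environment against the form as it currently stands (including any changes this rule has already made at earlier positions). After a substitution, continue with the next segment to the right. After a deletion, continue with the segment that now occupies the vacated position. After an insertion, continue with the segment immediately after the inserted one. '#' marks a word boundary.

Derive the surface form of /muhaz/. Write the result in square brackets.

[mohas]

1 Final Obstruent Devoicing: [muhaz] → [muhas]
2 Pre-h Lowering: [muhas] → [mohas]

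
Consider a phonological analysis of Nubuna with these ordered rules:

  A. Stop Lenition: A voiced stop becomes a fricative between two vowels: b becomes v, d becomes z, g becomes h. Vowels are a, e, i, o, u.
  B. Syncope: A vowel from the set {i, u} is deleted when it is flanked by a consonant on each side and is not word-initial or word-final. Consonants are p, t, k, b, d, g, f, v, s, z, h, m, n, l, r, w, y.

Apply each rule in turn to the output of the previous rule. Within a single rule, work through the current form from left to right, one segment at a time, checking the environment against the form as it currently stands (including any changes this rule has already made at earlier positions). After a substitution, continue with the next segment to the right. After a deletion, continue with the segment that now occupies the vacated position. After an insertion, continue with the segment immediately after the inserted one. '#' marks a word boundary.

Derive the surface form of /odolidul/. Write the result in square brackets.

A Stop Lenition: [odolidul] → [ozolizul]
B Syncope: [ozolizul] → [ozolzl]

[ozolzl]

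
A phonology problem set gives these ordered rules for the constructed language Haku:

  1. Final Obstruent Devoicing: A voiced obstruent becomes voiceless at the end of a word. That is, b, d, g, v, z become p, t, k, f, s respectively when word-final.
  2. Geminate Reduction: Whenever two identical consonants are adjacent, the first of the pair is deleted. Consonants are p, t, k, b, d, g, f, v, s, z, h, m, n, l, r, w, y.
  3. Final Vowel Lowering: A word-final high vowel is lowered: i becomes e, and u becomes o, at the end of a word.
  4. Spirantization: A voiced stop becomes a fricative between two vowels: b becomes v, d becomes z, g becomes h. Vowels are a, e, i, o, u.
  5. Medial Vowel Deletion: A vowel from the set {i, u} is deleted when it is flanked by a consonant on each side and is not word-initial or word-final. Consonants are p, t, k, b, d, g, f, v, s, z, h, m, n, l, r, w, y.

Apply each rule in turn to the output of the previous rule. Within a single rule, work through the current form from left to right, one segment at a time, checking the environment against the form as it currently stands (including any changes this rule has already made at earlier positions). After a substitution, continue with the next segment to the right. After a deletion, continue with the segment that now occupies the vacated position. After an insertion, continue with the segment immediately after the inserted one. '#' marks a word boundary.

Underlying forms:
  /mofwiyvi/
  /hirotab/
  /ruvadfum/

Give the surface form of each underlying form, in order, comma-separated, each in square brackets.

/mofwiyvi/:
  1 Final Obstruent Devoicing: no change — [mofwiyvi]
  2 Geminate Reduction: no change — [mofwiyvi]
  3 Final Vowel Lowering: [mofwiyvi] → [mofwiyve]
  4 Spirantization: no change — [mofwiyve]
  5 Medial Vowel Deletion: [mofwiyve] → [mofwyve]
/hirotab/:
  1 Final Obstruent Devoicing: [hirotab] → [hirotap]
  2 Geminate Reduction: no change — [hirotap]
  3 Final Vowel Lowering: no change — [hirotap]
  4 Spirantization: no change — [hirotap]
  5 Medial Vowel Deletion: [hirotap] → [hrotap]
/ruvadfum/:
  1 Final Obstruent Devoicing: no change — [ruvadfum]
  2 Geminate Reduction: no change — [ruvadfum]
  3 Final Vowel Lowering: no change — [ruvadfum]
  4 Spirantization: no change — [ruvadfum]
  5 Medial Vowel Deletion: [ruvadfum] → [rvadfm]

[mofwyve], [hrotap], [rvadfm]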